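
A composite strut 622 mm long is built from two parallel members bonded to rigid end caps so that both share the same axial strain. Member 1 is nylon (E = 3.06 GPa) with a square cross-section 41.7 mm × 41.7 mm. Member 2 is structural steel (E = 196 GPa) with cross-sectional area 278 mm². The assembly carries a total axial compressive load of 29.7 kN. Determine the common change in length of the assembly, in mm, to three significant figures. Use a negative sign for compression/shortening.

A_1 = 1739 mm².
Equal strain + equilibrium ⇒ each member carries load in proportion to AE: A₁E₁ = 5321000 N, A₂E₂ = 54490000 N, ΣAE = 59810000 N.
δ = PL/ΣAE = -29700·622/59810000 = -0.3089 mm.

-0.309 mm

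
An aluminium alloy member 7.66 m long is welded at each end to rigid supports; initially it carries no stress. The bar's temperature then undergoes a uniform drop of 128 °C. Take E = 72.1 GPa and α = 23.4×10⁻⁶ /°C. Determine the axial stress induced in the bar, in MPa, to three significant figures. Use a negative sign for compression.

Free thermal expansion αLΔT = 23.4e-6 · 7660 · -128 = -22.94 mm.
The walls impose strain ε = −(-22.94)/7660 = 2.9952e-03; σ = Eε = 72100 · 2.9952e-03 = 216 MPa.

216 MPa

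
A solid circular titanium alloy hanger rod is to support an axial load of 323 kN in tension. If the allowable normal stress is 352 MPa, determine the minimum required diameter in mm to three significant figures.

34.2 mm

Required area A ≥ P/σ_allow = 323000/352 = 917.6 mm².
For a solid circular section, d ≥ √(4A/π) = 34.18 mm.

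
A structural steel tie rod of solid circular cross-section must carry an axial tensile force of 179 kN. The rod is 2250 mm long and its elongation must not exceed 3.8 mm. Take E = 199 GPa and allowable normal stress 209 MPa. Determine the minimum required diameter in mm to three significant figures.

33.0 mm

Required area A ≥ P/σ_allow = 179000/209 = 856.5 mm².
For a solid circular section, d ≥ √(4A/π) = 33.02 mm.
Elongation limit: A ≥ PL/(Eδ_allow) = 179000·2250/(199000·3.8) = 532.6 mm² ⇒ d ≥ 26.04 mm.
The stress limit governs.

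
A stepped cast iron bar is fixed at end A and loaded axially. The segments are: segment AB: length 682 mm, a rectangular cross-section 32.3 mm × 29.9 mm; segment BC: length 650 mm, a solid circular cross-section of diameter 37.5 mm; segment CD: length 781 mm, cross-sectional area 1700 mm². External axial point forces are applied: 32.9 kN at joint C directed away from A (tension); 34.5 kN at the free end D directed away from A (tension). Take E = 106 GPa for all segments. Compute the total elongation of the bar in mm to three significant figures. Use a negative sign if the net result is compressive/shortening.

0.973 mm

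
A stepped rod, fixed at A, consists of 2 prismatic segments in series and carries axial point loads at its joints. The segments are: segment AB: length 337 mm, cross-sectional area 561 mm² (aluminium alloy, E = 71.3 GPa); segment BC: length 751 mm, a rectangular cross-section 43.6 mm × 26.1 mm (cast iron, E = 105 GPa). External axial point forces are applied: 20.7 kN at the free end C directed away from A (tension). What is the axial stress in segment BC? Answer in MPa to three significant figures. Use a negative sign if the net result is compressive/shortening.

Internal axial forces (sectioning from the free end, tension +): N_BC = 20.7 kN, N_AB = 20.7 kN.
A_BC = 1138 mm².
σ_BC = N_BC/A_BC = 20700/1138 = 18.19 MPa.

18.2 MPa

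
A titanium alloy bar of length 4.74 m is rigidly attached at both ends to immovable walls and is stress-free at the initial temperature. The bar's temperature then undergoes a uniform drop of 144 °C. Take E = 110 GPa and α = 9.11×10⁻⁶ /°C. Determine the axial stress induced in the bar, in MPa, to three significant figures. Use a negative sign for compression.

144 MPa

Free thermal expansion αLΔT = 9.11e-6 · 4740 · -144 = -6.218 mm.
The walls impose strain ε = −(-6.218)/4740 = 1.3118e-03; σ = Eε = 110000 · 1.3118e-03 = 144.3 MPa.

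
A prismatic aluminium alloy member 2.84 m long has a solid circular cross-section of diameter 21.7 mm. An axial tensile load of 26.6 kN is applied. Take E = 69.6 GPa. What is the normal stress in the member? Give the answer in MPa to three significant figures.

A = 369.8 mm².
σ = N/A = 26600/369.8 = 71.92 MPa.

71.9 MPa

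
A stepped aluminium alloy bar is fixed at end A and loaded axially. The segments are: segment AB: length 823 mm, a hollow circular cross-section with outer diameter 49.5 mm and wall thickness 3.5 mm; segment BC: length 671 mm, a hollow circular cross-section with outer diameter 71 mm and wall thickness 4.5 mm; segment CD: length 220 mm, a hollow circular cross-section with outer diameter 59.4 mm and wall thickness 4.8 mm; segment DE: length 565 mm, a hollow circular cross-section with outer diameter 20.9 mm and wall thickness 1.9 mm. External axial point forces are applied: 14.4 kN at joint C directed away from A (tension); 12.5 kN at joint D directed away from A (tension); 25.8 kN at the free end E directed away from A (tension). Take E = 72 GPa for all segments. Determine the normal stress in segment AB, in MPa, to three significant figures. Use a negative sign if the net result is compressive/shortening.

104 MPa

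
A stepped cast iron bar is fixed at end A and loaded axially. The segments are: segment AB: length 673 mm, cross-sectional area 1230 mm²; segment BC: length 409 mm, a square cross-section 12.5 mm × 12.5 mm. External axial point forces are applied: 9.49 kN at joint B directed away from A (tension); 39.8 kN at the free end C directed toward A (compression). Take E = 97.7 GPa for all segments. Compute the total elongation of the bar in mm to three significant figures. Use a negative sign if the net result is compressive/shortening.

-1.24 mm

Internal axial forces (sectioning from the free end, tension +): N_BC = -39.8 kN, N_AB = -30.31 kN.
A_BC = 156.2 mm².
δ_AB = -30310·673/(1230·97700) = -0.1697 mm
δ_BC = -39800·409/(156.2·97700) = -1.066 mm
δ = Σδ_i = -1.236 mm.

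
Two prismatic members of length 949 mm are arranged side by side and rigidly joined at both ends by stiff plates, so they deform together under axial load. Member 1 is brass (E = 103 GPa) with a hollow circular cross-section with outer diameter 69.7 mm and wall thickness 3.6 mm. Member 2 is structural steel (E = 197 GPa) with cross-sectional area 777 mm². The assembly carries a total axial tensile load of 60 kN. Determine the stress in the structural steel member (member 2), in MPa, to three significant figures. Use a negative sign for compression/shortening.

51.4 MPa

A_1 = 747.6 mm².
Equal strain + equilibrium ⇒ each member carries load in proportion to AE: A₁E₁ = 77000000 N, A₂E₂ = 153100000 N, ΣAE = 230100000 N.
σ₂ = P·E₂/ΣAE = 60000·197000/230100000 = 51.38 MPa.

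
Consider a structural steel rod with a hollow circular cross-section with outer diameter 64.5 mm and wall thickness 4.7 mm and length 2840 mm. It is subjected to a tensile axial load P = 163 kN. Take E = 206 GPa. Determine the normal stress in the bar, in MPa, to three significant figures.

A = 883 mm².
σ = N/A = 163000/883 = 184.6 MPa.

185 MPa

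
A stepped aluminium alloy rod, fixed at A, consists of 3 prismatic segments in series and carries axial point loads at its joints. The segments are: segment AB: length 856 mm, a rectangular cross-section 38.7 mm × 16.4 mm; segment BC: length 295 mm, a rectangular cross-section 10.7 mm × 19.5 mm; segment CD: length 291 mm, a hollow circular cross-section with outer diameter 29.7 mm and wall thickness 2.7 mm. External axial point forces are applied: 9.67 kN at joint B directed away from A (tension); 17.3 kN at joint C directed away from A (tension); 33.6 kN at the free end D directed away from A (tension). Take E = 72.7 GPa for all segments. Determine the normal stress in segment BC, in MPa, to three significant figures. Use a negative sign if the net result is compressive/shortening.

244 MPa

Internal axial forces (sectioning from the free end, tension +): N_CD = 33.6 kN, N_BC = 50.9 kN, N_AB = 60.57 kN.
A_BC = 208.6 mm².
σ_BC = N_BC/A_BC = 50900/208.6 = 243.9 MPa.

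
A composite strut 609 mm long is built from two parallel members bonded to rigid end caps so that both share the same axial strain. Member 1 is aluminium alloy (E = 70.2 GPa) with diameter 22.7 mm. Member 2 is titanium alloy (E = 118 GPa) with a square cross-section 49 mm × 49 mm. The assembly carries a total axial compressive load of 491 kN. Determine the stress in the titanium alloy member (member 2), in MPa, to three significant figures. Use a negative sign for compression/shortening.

A_1 = 404.7 mm².
A_2 = 2401 mm².
Equal strain + equilibrium ⇒ each member carries load in proportion to AE: A₁E₁ = 28410000 N, A₂E₂ = 283300000 N, ΣAE = 311700000 N.
σ₂ = P·E₂/ΣAE = -491000·118000/311700000 = -185.9 MPa.

-186 MPa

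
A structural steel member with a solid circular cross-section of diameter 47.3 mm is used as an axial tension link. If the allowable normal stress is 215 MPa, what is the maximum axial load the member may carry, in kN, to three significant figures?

A = 1757 mm².
P_max = σ_allow · A = 215 · 1757 = 377800 N = 377.8 kN.

378 kN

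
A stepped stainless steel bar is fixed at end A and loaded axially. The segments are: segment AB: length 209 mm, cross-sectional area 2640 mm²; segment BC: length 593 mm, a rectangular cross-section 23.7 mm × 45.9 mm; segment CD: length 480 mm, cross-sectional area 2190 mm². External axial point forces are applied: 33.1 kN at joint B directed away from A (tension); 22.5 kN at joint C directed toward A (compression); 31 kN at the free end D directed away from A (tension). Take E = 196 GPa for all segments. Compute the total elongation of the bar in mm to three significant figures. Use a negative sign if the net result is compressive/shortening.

0.0751 mm

Internal axial forces (sectioning from the free end, tension +): N_CD = 31 kN, N_BC = 8.5 kN, N_AB = 41.6 kN.
A_BC = 1088 mm².
δ_AB = 41600·209/(2640·196000) = 0.0168 mm
δ_BC = 8500·593/(1088·196000) = 0.02364 mm
δ_CD = 31000·480/(2190·196000) = 0.03467 mm
δ = Σδ_i = 0.07511 mm.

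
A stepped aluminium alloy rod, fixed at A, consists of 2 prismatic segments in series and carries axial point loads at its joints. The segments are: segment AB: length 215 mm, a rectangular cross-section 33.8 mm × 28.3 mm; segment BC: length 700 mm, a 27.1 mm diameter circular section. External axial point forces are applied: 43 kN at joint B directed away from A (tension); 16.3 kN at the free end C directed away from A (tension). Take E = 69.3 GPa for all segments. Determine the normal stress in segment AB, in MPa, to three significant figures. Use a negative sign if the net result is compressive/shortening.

62.0 MPa

Internal axial forces (sectioning from the free end, tension +): N_BC = 16.3 kN, N_AB = 59.3 kN.
A_AB = 956.5 mm².
σ_AB = N_AB/A_AB = 59300/956.5 = 61.99 MPa.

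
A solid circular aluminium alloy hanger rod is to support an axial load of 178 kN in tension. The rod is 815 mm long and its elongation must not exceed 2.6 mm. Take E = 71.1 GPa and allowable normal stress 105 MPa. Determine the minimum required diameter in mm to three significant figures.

Required area A ≥ P/σ_allow = 178000/105 = 1695 mm².
For a solid circular section, d ≥ √(4A/π) = 46.46 mm.
Elongation limit: A ≥ PL/(Eδ_allow) = 178000·815/(71100·2.6) = 784.8 mm² ⇒ d ≥ 31.61 mm.
The stress limit governs.

46.5 mm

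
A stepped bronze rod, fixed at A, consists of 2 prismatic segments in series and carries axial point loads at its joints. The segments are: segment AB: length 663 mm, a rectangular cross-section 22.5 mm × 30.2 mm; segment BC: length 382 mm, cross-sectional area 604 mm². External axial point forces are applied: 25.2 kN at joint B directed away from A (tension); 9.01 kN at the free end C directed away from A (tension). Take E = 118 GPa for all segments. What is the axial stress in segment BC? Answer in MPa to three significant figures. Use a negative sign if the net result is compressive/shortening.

14.9 MPa

Internal axial forces (sectioning from the free end, tension +): N_BC = 9.01 kN, N_AB = 34.21 kN.
σ_BC = N_BC/A_BC = 9010/604 = 14.92 MPa.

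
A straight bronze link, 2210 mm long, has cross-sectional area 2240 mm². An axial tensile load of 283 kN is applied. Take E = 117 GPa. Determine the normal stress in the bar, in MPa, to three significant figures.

σ = N/A = 283000/2240 = 126.3 MPa.

126 MPa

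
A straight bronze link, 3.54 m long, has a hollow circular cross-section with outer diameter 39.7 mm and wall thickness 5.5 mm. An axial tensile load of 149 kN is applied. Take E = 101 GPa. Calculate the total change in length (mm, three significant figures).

A = 590.9 mm².
δ_mech = NL/(AE) = 149000·3540/(590.9·101000) = 8.838 mm.

8.84 mm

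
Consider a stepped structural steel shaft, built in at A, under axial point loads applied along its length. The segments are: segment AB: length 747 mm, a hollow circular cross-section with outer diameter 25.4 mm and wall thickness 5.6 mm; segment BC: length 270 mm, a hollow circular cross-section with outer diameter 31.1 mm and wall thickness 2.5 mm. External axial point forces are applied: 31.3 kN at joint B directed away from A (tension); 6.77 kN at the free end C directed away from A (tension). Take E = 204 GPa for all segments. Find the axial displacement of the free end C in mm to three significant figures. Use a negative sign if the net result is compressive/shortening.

Internal axial forces (sectioning from the free end, tension +): N_BC = 6.77 kN, N_AB = 38.07 kN.
A_AB = 348.3 mm².
A_BC = 224.6 mm².
δ_AB = 38070·747/(348.3·204000) = 0.4002 mm
δ_BC = 6770·270/(224.6·204000) = 0.03989 mm
δ = Σδ_i = 0.4401 mm.

0.440 mm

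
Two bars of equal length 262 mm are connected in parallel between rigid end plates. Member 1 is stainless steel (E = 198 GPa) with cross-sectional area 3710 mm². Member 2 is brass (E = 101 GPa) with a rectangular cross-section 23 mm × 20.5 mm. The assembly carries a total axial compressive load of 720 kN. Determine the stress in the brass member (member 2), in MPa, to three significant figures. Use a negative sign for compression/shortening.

-93.0 MPa

A_2 = 471.5 mm².
Equal strain + equilibrium ⇒ each member carries load in proportion to AE: A₁E₁ = 734600000 N, A₂E₂ = 47620000 N, ΣAE = 782200000 N.
σ₂ = P·E₂/ΣAE = -720000·101000/782200000 = -92.97 MPa.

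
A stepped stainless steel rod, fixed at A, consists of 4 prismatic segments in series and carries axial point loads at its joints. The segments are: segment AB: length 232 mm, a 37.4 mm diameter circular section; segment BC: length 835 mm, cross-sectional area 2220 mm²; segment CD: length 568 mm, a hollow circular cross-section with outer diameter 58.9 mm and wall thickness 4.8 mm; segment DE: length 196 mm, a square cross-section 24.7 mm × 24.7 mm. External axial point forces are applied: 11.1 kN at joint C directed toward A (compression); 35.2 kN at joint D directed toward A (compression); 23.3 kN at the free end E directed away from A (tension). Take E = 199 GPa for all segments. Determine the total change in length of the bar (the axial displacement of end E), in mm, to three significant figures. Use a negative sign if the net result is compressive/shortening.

Internal axial forces (sectioning from the free end, tension +): N_DE = 23.3 kN, N_CD = -11.9 kN, N_BC = -23 kN, N_AB = -23 kN.
A_AB = 1099 mm².
A_CD = 815.8 mm².
A_DE = 610.1 mm².
δ_AB = -23000·232/(1099·199000) = -0.02441 mm
δ_BC = -23000·835/(2220·199000) = -0.04347 mm
δ_CD = -11900·568/(815.8·199000) = -0.04163 mm
δ_DE = 23300·196/(610.1·199000) = 0.03762 mm
δ = Σδ_i = -0.0719 mm.

-0.0719 mm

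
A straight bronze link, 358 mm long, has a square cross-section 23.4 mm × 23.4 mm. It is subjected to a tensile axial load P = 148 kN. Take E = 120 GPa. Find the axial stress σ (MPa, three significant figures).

A = 547.6 mm².
σ = N/A = 148000/547.6 = 270.3 MPa.

270 MPa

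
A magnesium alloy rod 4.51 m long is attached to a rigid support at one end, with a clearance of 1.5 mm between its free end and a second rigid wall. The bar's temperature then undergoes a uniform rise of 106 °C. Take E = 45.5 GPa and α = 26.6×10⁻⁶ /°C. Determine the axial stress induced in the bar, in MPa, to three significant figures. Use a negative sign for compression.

Free thermal expansion αLΔT = 26.6e-6 · 4510 · 106 = 12.72 mm.
The walls engage after the gap closes; constrained expansion = 12.72 − 1.5 = 11.22 mm.
The walls impose strain ε = −(11.22)/4510 = -2.4870e-03; σ = Eε = 45500 · -2.4870e-03 = -113.2 MPa.

-113 MPa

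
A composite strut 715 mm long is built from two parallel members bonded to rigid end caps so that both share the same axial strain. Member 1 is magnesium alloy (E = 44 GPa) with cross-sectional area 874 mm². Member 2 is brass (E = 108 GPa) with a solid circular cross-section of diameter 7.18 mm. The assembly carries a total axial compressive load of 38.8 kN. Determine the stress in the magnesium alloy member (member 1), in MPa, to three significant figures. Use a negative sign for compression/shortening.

A_2 = 40.49 mm².
Equal strain + equilibrium ⇒ each member carries load in proportion to AE: A₁E₁ = 38460000 N, A₂E₂ = 4373000 N, ΣAE = 42830000 N.
σ₁ = P·E₁/ΣAE = -38800·44000/42830000 = -39.86 MPa.

-39.9 MPa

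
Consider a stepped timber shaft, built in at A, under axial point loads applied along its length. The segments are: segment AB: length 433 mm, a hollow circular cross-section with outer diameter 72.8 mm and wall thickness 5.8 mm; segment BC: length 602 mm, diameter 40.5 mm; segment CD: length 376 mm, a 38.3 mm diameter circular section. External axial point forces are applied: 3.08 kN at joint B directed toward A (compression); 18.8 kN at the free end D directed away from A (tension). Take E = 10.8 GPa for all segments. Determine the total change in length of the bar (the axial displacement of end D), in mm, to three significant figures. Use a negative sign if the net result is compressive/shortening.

Internal axial forces (sectioning from the free end, tension +): N_CD = 18.8 kN, N_BC = 18.8 kN, N_AB = 15.72 kN.
A_AB = 1221 mm².
A_BC = 1288 mm².
A_CD = 1152 mm².
δ_AB = 15720·433/(1221·10800) = 0.5163 mm
δ_BC = 18800·602/(1288·10800) = 0.8134 mm
δ_CD = 18800·376/(1152·10800) = 0.5681 mm
δ = Σδ_i = 1.898 mm.

1.90 mm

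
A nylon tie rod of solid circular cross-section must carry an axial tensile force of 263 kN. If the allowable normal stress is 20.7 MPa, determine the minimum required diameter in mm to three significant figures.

127 mm

Required area A ≥ P/σ_allow = 263000/20.7 = 12710 mm².
For a solid circular section, d ≥ √(4A/π) = 127.2 mm.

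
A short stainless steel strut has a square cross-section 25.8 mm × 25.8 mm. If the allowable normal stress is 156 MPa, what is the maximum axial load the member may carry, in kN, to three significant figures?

104 kN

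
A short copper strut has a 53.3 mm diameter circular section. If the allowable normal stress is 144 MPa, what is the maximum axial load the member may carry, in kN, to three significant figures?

321 kN

A = 2231 mm².
P_max = σ_allow · A = 144 · 2231 = 321300 N = 321.3 kN.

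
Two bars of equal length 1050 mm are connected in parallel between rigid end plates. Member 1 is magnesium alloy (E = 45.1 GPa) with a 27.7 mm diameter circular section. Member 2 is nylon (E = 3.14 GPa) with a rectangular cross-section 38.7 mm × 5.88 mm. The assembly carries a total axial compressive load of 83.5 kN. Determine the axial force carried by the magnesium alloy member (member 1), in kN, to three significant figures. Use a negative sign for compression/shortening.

-81.4 kN

A_1 = 602.6 mm².
A_2 = 227.6 mm².
Equal strain + equilibrium ⇒ each member carries load in proportion to AE: A₁E₁ = 27180000 N, A₂E₂ = 714500 N, ΣAE = 27890000 N.
F₁ = P·A₁E₁/ΣAE = -83500·27180000/27890000 = -81360 N.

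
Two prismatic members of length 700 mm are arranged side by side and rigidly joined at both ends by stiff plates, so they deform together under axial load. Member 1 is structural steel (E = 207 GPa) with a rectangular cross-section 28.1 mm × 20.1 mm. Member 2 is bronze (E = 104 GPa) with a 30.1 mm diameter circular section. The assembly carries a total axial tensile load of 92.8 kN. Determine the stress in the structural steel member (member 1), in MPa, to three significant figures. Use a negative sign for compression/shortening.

101 MPa

A_1 = 564.8 mm².
A_2 = 711.6 mm².
Equal strain + equilibrium ⇒ each member carries load in proportion to AE: A₁E₁ = 116900000 N, A₂E₂ = 74000000 N, ΣAE = 190900000 N.
σ₁ = P·E₁/ΣAE = 92800·207000/190900000 = 100.6 MPa.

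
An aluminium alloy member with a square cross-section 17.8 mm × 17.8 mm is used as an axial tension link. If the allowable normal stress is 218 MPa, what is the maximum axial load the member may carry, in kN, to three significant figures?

69.1 kN

A = 316.8 mm².
P_max = σ_allow · A = 218 · 316.8 = 69070 N = 69.07 kN.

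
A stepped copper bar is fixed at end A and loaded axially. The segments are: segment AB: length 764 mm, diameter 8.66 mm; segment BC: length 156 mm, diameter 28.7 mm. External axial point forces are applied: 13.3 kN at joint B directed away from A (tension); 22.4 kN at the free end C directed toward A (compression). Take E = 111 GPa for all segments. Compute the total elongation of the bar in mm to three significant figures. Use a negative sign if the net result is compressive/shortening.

Internal axial forces (sectioning from the free end, tension +): N_BC = -22.4 kN, N_AB = -9.1 kN.
A_AB = 58.9 mm².
A_BC = 646.9 mm².
δ_AB = -9100·764/(58.9·111000) = -1.063 mm
δ_BC = -22400·156/(646.9·111000) = -0.04866 mm
δ = Σδ_i = -1.112 mm.

-1.11 mm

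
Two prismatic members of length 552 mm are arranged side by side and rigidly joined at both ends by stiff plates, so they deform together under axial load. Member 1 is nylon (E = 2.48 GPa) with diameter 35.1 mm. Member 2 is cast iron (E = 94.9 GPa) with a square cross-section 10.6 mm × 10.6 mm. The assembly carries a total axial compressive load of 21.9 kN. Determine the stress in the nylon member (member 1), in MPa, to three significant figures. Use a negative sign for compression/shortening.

-4.16 MPa

A_1 = 967.6 mm².
A_2 = 112.4 mm².
Equal strain + equilibrium ⇒ each member carries load in proportion to AE: A₁E₁ = 2400000 N, A₂E₂ = 10660000 N, ΣAE = 13060000 N.
σ₁ = P·E₁/ΣAE = -21900·2480/13060000 = -4.158 MPa.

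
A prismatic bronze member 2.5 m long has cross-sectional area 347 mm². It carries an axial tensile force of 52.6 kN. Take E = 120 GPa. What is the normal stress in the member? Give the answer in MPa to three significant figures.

152 MPa

σ = N/A = 52600/347 = 151.6 MPa.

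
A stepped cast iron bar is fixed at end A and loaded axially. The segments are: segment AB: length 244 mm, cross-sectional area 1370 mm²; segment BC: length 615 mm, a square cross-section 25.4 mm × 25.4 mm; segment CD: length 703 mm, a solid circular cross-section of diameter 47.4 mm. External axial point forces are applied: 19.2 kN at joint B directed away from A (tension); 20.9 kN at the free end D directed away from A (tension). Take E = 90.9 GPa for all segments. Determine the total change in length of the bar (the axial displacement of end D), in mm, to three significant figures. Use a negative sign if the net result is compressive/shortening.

Internal axial forces (sectioning from the free end, tension +): N_CD = 20.9 kN, N_BC = 20.9 kN, N_AB = 40.1 kN.
A_BC = 645.2 mm².
A_CD = 1765 mm².
δ_AB = 40100·244/(1370·90900) = 0.07857 mm
δ_BC = 20900·615/(645.2·90900) = 0.2192 mm
δ_CD = 20900·703/(1765·90900) = 0.0916 mm
δ = Σδ_i = 0.3893 mm.

0.389 mm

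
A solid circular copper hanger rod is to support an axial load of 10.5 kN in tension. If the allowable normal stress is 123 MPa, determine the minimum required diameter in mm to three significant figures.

10.4 mm

Required area A ≥ P/σ_allow = 10500/123 = 85.37 mm².
For a solid circular section, d ≥ √(4A/π) = 10.43 mm.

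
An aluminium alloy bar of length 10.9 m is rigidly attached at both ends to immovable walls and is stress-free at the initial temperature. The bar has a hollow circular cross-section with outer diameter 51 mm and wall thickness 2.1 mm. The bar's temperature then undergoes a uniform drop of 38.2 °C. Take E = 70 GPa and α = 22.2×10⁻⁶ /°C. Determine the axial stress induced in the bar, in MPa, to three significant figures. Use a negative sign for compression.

Free thermal expansion αLΔT = 22.2e-6 · 10900 · -38.2 = -9.244 mm.
The walls impose strain ε = −(-9.244)/10900 = 8.4804e-04; σ = Eε = 70000 · 8.4804e-04 = 59.36 MPa.

59.4 MPa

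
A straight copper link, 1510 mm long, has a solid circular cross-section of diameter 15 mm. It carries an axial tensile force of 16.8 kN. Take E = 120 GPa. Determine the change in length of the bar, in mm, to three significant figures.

1.20 mm

A = 176.7 mm².
δ_mech = NL/(AE) = 16800·1510/(176.7·120000) = 1.196 mm.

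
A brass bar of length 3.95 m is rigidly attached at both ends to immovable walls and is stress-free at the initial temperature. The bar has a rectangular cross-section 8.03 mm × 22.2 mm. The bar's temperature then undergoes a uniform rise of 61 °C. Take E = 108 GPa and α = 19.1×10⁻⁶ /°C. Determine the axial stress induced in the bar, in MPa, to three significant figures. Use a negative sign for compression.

Free thermal expansion αLΔT = 19.1e-6 · 3950 · 61 = 4.602 mm.
The walls impose strain ε = −(4.602)/3950 = -1.1651e-03; σ = Eε = 108000 · -1.1651e-03 = -125.8 MPa.

-126 MPa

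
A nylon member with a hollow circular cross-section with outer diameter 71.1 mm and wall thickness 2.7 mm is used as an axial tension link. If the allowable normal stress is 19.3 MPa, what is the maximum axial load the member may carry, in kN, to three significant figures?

A = 580.2 mm².
P_max = σ_allow · A = 19.3 · 580.2 = 11200 N = 11.2 kN.

11.2 kN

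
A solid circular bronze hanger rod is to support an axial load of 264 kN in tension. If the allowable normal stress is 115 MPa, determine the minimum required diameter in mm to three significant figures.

Required area A ≥ P/σ_allow = 264000/115 = 2296 mm².
For a solid circular section, d ≥ √(4A/π) = 54.06 mm.

54.1 mm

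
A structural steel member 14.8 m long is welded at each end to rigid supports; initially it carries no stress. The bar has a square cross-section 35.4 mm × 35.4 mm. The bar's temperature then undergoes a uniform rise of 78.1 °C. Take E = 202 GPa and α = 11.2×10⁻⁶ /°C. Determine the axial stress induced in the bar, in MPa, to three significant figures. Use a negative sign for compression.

-177 MPa

Free thermal expansion αLΔT = 11.2e-6 · 14800 · 78.1 = 12.95 mm.
The walls impose strain ε = −(12.95)/14800 = -8.7472e-04; σ = Eε = 202000 · -8.7472e-04 = -176.7 MPa.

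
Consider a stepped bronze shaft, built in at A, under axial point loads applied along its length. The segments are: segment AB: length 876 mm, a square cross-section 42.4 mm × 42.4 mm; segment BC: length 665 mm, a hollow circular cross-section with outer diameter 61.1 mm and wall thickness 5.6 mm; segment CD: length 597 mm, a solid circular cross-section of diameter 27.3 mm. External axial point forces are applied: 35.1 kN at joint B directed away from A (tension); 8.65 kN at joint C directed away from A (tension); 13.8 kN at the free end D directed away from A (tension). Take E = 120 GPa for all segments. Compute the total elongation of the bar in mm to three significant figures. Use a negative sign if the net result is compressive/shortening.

0.478 mm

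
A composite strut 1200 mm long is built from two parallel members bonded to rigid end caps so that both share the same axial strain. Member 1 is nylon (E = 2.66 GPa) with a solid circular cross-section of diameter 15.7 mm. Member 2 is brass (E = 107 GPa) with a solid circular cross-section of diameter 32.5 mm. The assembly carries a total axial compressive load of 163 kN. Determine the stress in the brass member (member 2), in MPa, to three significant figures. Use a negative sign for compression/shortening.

A_1 = 193.6 mm².
A_2 = 829.6 mm².
Equal strain + equilibrium ⇒ each member carries load in proportion to AE: A₁E₁ = 515000 N, A₂E₂ = 88760000 N, ΣAE = 89280000 N.
σ₂ = P·E₂/ΣAE = -163000·107000/89280000 = -195.4 MPa.

-195 MPa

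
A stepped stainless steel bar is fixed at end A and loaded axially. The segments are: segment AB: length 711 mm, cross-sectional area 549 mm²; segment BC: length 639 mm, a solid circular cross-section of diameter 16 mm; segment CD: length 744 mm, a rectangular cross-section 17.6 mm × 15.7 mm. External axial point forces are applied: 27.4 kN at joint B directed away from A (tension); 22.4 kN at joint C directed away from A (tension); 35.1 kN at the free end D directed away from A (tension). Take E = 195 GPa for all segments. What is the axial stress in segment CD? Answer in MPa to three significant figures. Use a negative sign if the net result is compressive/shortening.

127 MPa

Internal axial forces (sectioning from the free end, tension +): N_CD = 35.1 kN, N_BC = 57.5 kN, N_AB = 84.9 kN.
A_CD = 276.3 mm².
σ_CD = N_CD/A_CD = 35100/276.3 = 127 MPa.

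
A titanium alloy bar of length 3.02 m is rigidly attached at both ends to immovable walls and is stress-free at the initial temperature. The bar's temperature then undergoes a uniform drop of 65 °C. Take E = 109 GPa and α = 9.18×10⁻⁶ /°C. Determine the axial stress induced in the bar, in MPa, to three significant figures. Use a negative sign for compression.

Free thermal expansion αLΔT = 9.18e-6 · 3020 · -65 = -1.802 mm.
The walls impose strain ε = −(-1.802)/3020 = 5.9670e-04; σ = Eε = 109000 · 5.9670e-04 = 65.04 MPa.

65.0 MPa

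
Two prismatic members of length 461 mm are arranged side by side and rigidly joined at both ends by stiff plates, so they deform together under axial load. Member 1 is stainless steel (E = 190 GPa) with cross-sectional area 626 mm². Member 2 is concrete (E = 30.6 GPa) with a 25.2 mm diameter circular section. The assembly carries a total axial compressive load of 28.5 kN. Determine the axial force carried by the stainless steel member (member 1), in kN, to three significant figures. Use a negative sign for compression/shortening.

-25.3 kN

A_2 = 498.8 mm².
Equal strain + equilibrium ⇒ each member carries load in proportion to AE: A₁E₁ = 118900000 N, A₂E₂ = 15260000 N, ΣAE = 134200000 N.
F₁ = P·A₁E₁/ΣAE = -28500·118900000/134200000 = -25260 N.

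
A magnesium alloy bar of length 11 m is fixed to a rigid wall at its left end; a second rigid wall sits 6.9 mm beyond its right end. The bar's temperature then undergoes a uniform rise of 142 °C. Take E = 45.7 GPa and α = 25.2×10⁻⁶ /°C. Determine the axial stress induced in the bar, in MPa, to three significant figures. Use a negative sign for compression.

-135 MPa

Free thermal expansion αLΔT = 25.2e-6 · 11000 · 142 = 39.36 mm.
The walls engage after the gap closes; constrained expansion = 39.36 − 6.9 = 32.46 mm.
The walls impose strain ε = −(32.46)/11000 = -2.9511e-03; σ = Eε = 45700 · -2.9511e-03 = -134.9 MPa.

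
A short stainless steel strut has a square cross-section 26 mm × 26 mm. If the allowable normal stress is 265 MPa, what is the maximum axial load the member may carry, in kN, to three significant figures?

179 kN

A = 676 mm².
P_max = σ_allow · A = 265 · 676 = 179100 N = 179.1 kN.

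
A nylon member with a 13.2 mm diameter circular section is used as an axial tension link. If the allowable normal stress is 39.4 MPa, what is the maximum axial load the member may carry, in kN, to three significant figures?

5.39 kN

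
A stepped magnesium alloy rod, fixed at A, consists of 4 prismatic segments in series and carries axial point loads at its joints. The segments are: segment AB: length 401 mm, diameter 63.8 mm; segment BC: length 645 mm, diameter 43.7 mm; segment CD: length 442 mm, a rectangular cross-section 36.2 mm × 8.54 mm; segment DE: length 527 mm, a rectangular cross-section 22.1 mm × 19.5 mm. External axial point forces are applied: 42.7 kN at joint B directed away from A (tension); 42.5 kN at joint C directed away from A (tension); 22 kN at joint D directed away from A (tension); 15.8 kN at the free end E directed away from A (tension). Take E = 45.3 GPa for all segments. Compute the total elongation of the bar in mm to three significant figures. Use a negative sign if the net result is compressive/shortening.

Internal axial forces (sectioning from the free end, tension +): N_DE = 15.8 kN, N_CD = 37.8 kN, N_BC = 80.3 kN, N_AB = 123 kN.
A_AB = 3197 mm².
A_BC = 1500 mm².
A_CD = 309.1 mm².
A_DE = 431 mm².
δ_AB = 123000·401/(3197·45300) = 0.3406 mm
δ_BC = 80300·645/(1500·45300) = 0.7623 mm
δ_CD = 37800·442/(309.1·45300) = 1.193 mm
δ_DE = 15800·527/(431·45300) = 0.4265 mm
δ = Σδ_i = 2.722 mm.

2.72 mm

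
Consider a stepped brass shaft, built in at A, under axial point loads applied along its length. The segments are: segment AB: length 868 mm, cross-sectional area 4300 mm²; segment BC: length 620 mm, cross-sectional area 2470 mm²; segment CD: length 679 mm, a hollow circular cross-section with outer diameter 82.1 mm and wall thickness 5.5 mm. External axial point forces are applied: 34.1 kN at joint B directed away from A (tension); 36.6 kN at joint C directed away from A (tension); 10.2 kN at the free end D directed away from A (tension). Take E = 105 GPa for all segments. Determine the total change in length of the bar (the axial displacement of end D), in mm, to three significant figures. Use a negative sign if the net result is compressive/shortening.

Internal axial forces (sectioning from the free end, tension +): N_CD = 10.2 kN, N_BC = 46.8 kN, N_AB = 80.9 kN.
A_CD = 1324 mm².
δ_AB = 80900·868/(4300·105000) = 0.1555 mm
δ_BC = 46800·620/(2470·105000) = 0.1119 mm
δ_CD = 10200·679/(1324·105000) = 0.04984 mm
δ = Σδ_i = 0.3172 mm.

0.317 mm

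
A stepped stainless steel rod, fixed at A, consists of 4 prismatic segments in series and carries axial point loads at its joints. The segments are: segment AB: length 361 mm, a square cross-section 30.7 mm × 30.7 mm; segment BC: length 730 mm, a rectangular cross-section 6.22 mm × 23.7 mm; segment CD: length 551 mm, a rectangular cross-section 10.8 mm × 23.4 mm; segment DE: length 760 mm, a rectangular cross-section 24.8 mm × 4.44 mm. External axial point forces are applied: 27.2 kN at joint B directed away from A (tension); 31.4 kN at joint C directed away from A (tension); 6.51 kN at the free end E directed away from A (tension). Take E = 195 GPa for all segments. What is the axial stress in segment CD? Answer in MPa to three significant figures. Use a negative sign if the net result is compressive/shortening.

25.8 MPa

Internal axial forces (sectioning from the free end, tension +): N_DE = 6.51 kN, N_CD = 6.51 kN, N_BC = 37.91 kN, N_AB = 65.11 kN.
A_CD = 252.7 mm².
σ_CD = N_CD/A_CD = 6510/252.7 = 25.76 MPa.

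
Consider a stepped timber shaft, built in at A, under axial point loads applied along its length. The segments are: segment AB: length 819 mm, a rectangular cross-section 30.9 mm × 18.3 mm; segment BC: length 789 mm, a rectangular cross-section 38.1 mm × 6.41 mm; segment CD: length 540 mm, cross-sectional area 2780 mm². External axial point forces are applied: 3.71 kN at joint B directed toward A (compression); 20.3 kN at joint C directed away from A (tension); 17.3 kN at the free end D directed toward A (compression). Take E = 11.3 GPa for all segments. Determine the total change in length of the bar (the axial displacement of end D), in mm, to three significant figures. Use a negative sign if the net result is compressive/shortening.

Internal axial forces (sectioning from the free end, tension +): N_CD = -17.3 kN, N_BC = 3 kN, N_AB = -0.71 kN.
A_AB = 565.5 mm².
A_BC = 244.2 mm².
δ_AB = -710·819/(565.5·11300) = -0.091 mm
δ_BC = 3000·789/(244.2·11300) = 0.8577 mm
δ_CD = -17300·540/(2780·11300) = -0.2974 mm
δ = Σδ_i = 0.4693 mm.

0.469 mm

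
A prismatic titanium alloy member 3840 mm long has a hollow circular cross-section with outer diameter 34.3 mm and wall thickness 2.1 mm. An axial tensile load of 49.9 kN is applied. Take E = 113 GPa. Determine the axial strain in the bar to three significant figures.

0.00208

A = 212.4 mm².
σ = N/A = 234.9 MPa; ε = σ/E = 234.9/113000 = 2.079e-03.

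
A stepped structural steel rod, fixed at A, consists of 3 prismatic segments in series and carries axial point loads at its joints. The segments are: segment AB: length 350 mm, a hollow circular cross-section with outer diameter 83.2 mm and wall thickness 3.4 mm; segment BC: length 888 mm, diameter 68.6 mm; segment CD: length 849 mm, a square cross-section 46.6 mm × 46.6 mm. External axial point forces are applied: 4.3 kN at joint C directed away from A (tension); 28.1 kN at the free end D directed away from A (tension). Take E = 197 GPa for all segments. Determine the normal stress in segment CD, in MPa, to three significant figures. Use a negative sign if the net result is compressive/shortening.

Internal axial forces (sectioning from the free end, tension +): N_CD = 28.1 kN, N_BC = 32.4 kN, N_AB = 32.4 kN.
A_CD = 2172 mm².
σ_CD = N_CD/A_CD = 28100/2172 = 12.94 MPa.

12.9 MPa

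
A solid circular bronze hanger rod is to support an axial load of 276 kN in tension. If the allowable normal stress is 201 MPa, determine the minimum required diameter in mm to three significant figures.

Required area A ≥ P/σ_allow = 276000/201 = 1373 mm².
For a solid circular section, d ≥ √(4A/π) = 41.81 mm.

41.8 mm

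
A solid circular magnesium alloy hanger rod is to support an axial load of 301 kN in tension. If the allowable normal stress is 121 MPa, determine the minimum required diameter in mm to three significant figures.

56.3 mm

Required area A ≥ P/σ_allow = 301000/121 = 2488 mm².
For a solid circular section, d ≥ √(4A/π) = 56.28 mm.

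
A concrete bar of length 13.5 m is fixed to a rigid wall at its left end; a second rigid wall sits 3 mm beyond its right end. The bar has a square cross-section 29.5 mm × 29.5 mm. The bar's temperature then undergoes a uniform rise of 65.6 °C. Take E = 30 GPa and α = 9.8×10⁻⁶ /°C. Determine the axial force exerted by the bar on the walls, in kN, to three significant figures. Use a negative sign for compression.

Free thermal expansion αLΔT = 9.8e-6 · 13500 · 65.6 = 8.679 mm.
The walls engage after the gap closes; constrained expansion = 8.679 − 3 = 5.679 mm.
The walls impose strain ε = −(5.679)/13500 = -4.2066e-04; σ = Eε = 30000 · -4.2066e-04 = -12.62 MPa.
Wall reaction R = σ·A = -12.62·870.2 = -10980 N = -10.98 kN.

-11.0 kN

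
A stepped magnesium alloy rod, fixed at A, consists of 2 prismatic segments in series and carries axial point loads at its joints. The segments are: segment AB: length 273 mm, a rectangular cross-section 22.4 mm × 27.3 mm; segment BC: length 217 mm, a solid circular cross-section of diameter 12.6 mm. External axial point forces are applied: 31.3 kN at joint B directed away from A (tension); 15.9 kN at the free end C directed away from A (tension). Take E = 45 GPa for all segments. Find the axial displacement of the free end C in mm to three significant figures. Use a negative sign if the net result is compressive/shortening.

Internal axial forces (sectioning from the free end, tension +): N_BC = 15.9 kN, N_AB = 47.2 kN.
A_AB = 611.5 mm².
A_BC = 124.7 mm².
δ_AB = 47200·273/(611.5·45000) = 0.4683 mm
δ_BC = 15900·217/(124.7·45000) = 0.6149 mm
δ = Σδ_i = 1.083 mm.

1.08 mm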